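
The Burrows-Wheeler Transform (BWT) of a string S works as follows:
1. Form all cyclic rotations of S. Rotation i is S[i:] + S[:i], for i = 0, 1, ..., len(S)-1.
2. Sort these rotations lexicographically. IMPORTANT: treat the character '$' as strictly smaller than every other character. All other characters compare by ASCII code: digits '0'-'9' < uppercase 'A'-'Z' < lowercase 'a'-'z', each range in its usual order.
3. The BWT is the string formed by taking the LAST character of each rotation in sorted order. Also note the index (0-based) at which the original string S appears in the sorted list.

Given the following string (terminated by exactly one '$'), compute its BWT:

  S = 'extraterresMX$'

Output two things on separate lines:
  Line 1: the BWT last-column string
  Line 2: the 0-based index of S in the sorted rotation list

Answer: XsMrtr$treeaxe
6

Derivation:
All 14 rotations (rotation i = S[i:]+S[:i]):
  rot[0] = extraterresMX$
  rot[1] = xtraterresMX$e
  rot[2] = traterresMX$ex
  rot[3] = raterresMX$ext
  rot[4] = aterresMX$extr
  rot[5] = terresMX$extra
  rot[6] = erresMX$extrat
  rot[7] = rresMX$extrate
  rot[8] = resMX$extrater
  rot[9] = esMX$extraterr
  rot[10] = sMX$extraterre
  rot[11] = MX$extraterres
  rot[12] = X$extraterresM
  rot[13] = $extraterresMX
Sorted (with $ < everything):
  sorted[0] = $extraterresMX  (last char: 'X')
  sorted[1] = MX$extraterres  (last char: 's')
  sorted[2] = X$extraterresM  (last char: 'M')
  sorted[3] = aterresMX$extr  (last char: 'r')
  sorted[4] = erresMX$extrat  (last char: 't')
  sorted[5] = esMX$extraterr  (last char: 'r')
  sorted[6] = extraterresMX$  (last char: '$')
  sorted[7] = raterresMX$ext  (last char: 't')
  sorted[8] = resMX$extrater  (last char: 'r')
  sorted[9] = rresMX$extrate  (last char: 'e')
  sorted[10] = sMX$extraterre  (last char: 'e')
  sorted[11] = terresMX$extra  (last char: 'a')
  sorted[12] = traterresMX$ex  (last char: 'x')
  sorted[13] = xtraterresMX$e  (last char: 'e')
Last column: XsMrtr$treeaxe
Original string S is at sorted index 6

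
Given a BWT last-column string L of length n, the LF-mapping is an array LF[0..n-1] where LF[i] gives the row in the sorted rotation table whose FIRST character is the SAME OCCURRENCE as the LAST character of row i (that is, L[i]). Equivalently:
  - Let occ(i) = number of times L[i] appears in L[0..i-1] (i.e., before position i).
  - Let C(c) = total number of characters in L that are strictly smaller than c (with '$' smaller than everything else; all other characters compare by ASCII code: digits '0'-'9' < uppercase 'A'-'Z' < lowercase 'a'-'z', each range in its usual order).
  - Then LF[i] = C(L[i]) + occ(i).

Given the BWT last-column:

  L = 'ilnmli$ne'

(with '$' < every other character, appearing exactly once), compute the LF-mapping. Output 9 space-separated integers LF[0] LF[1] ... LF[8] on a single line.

Answer: 2 4 7 6 5 3 0 8 1

Derivation:
Char counts: '$':1, 'e':1, 'i':2, 'l':2, 'm':1, 'n':2
C (first-col start): C('$')=0, C('e')=1, C('i')=2, C('l')=4, C('m')=6, C('n')=7
L[0]='i': occ=0, LF[0]=C('i')+0=2+0=2
L[1]='l': occ=0, LF[1]=C('l')+0=4+0=4
L[2]='n': occ=0, LF[2]=C('n')+0=7+0=7
L[3]='m': occ=0, LF[3]=C('m')+0=6+0=6
L[4]='l': occ=1, LF[4]=C('l')+1=4+1=5
L[5]='i': occ=1, LF[5]=C('i')+1=2+1=3
L[6]='$': occ=0, LF[6]=C('$')+0=0+0=0
L[7]='n': occ=1, LF[7]=C('n')+1=7+1=8
L[8]='e': occ=0, LF[8]=C('e')+0=1+0=1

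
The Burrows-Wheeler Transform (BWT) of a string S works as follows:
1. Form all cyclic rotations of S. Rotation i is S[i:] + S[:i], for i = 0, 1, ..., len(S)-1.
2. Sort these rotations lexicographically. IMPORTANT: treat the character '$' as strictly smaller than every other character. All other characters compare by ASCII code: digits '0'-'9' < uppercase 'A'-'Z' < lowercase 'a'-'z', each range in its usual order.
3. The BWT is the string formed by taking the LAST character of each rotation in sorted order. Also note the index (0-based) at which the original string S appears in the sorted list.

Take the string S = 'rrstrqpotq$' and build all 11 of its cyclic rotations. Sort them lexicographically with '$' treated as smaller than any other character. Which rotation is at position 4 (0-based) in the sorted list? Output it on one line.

Answer: qpotq$rrstr

Derivation:
All 11 rotations (rotation i = S[i:]+S[:i]):
  rot[0] = rrstrqpotq$
  rot[1] = rstrqpotq$r
  rot[2] = strqpotq$rr
  rot[3] = trqpotq$rrs
  rot[4] = rqpotq$rrst
  rot[5] = qpotq$rrstr
  rot[6] = potq$rrstrq
  rot[7] = otq$rrstrqp
  rot[8] = tq$rrstrqpo
  rot[9] = q$rrstrqpot
  rot[10] = $rrstrqpotq
Sorted (with $ < everything):
  sorted[0] = $rrstrqpotq
  sorted[1] = otq$rrstrqp
  sorted[2] = potq$rrstrq
  sorted[3] = q$rrstrqpot
  sorted[4] = qpotq$rrstr
  sorted[5] = rqpotq$rrst
  sorted[6] = rrstrqpotq$
  sorted[7] = rstrqpotq$r
  sorted[8] = strqpotq$rr
  sorted[9] = tq$rrstrqpo
  sorted[10] = trqpotq$rrs
sorted[4] = qpotq$rrstr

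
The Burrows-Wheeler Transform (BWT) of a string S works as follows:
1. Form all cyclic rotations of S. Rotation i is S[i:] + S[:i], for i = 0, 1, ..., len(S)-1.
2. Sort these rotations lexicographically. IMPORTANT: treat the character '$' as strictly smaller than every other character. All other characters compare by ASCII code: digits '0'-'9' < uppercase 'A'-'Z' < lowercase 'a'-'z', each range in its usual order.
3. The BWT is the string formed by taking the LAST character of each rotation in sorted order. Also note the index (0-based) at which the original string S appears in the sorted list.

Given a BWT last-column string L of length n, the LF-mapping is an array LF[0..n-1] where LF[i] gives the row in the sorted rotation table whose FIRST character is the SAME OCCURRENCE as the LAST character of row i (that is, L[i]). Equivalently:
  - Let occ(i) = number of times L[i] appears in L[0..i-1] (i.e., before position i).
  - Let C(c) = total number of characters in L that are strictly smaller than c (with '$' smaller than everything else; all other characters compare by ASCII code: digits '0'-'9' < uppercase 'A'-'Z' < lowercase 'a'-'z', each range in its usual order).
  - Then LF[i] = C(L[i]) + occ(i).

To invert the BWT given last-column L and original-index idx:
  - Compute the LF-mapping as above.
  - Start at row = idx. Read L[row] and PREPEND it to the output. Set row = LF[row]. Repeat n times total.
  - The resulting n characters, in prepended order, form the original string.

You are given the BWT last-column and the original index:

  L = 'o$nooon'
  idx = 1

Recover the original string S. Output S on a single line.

LF mapping: 3 0 1 4 5 6 2
Walk LF starting at row 1, prepending L[row]:
  step 1: row=1, L[1]='$', prepend. Next row=LF[1]=0
  step 2: row=0, L[0]='o', prepend. Next row=LF[0]=3
  step 3: row=3, L[3]='o', prepend. Next row=LF[3]=4
  step 4: row=4, L[4]='o', prepend. Next row=LF[4]=5
  step 5: row=5, L[5]='o', prepend. Next row=LF[5]=6
  step 6: row=6, L[6]='n', prepend. Next row=LF[6]=2
  step 7: row=2, L[2]='n', prepend. Next row=LF[2]=1
Reversed output: nnoooo$

Answer: nnoooo$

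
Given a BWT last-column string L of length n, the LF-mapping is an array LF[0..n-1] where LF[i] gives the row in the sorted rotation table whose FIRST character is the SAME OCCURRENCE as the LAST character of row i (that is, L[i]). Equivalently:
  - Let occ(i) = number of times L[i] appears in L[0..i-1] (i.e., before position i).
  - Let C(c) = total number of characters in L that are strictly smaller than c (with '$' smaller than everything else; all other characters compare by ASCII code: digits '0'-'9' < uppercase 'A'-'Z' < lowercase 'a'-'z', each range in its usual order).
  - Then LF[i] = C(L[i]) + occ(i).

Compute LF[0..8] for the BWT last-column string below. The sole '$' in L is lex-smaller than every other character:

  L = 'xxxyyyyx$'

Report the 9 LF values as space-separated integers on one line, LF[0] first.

Answer: 1 2 3 5 6 7 8 4 0

Derivation:
Char counts: '$':1, 'x':4, 'y':4
C (first-col start): C('$')=0, C('x')=1, C('y')=5
L[0]='x': occ=0, LF[0]=C('x')+0=1+0=1
L[1]='x': occ=1, LF[1]=C('x')+1=1+1=2
L[2]='x': occ=2, LF[2]=C('x')+2=1+2=3
L[3]='y': occ=0, LF[3]=C('y')+0=5+0=5
L[4]='y': occ=1, LF[4]=C('y')+1=5+1=6
L[5]='y': occ=2, LF[5]=C('y')+2=5+2=7
L[6]='y': occ=3, LF[6]=C('y')+3=5+3=8
L[7]='x': occ=3, LF[7]=C('x')+3=1+3=4
L[8]='$': occ=0, LF[8]=C('$')+0=0+0=0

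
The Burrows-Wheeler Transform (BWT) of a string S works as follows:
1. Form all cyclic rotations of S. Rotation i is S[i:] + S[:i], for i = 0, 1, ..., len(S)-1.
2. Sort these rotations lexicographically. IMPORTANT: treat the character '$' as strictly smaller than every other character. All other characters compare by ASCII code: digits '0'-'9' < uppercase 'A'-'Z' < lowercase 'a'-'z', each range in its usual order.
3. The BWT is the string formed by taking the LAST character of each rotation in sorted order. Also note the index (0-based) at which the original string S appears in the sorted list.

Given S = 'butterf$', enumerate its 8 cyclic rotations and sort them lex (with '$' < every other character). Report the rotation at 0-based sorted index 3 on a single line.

Answer: f$butter

Derivation:
All 8 rotations (rotation i = S[i:]+S[:i]):
  rot[0] = butterf$
  rot[1] = utterf$b
  rot[2] = tterf$bu
  rot[3] = terf$but
  rot[4] = erf$butt
  rot[5] = rf$butte
  rot[6] = f$butter
  rot[7] = $butterf
Sorted (with $ < everything):
  sorted[0] = $butterf
  sorted[1] = butterf$
  sorted[2] = erf$butt
  sorted[3] = f$butter
  sorted[4] = rf$butte
  sorted[5] = terf$but
  sorted[6] = tterf$bu
  sorted[7] = utterf$b
sorted[3] = f$butter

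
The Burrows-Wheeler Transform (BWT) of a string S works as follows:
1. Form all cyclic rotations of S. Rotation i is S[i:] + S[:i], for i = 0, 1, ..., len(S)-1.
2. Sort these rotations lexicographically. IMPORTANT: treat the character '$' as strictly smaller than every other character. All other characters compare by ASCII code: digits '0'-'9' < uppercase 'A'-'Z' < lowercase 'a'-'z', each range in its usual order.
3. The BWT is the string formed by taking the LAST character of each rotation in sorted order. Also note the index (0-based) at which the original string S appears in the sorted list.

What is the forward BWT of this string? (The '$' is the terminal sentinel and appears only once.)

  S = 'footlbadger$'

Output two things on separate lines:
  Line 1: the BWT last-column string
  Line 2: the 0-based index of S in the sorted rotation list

All 12 rotations (rotation i = S[i:]+S[:i]):
  rot[0] = footlbadger$
  rot[1] = ootlbadger$f
  rot[2] = otlbadger$fo
  rot[3] = tlbadger$foo
  rot[4] = lbadger$foot
  rot[5] = badger$footl
  rot[6] = adger$footlb
  rot[7] = dger$footlba
  rot[8] = ger$footlbad
  rot[9] = er$footlbadg
  rot[10] = r$footlbadge
  rot[11] = $footlbadger
Sorted (with $ < everything):
  sorted[0] = $footlbadger  (last char: 'r')
  sorted[1] = adger$footlb  (last char: 'b')
  sorted[2] = badger$footl  (last char: 'l')
  sorted[3] = dger$footlba  (last char: 'a')
  sorted[4] = er$footlbadg  (last char: 'g')
  sorted[5] = footlbadger$  (last char: '$')
  sorted[6] = ger$footlbad  (last char: 'd')
  sorted[7] = lbadger$foot  (last char: 't')
  sorted[8] = ootlbadger$f  (last char: 'f')
  sorted[9] = otlbadger$fo  (last char: 'o')
  sorted[10] = r$footlbadge  (last char: 'e')
  sorted[11] = tlbadger$foo  (last char: 'o')
Last column: rblag$dtfoeo
Original string S is at sorted index 5

Answer: rblag$dtfoeo
5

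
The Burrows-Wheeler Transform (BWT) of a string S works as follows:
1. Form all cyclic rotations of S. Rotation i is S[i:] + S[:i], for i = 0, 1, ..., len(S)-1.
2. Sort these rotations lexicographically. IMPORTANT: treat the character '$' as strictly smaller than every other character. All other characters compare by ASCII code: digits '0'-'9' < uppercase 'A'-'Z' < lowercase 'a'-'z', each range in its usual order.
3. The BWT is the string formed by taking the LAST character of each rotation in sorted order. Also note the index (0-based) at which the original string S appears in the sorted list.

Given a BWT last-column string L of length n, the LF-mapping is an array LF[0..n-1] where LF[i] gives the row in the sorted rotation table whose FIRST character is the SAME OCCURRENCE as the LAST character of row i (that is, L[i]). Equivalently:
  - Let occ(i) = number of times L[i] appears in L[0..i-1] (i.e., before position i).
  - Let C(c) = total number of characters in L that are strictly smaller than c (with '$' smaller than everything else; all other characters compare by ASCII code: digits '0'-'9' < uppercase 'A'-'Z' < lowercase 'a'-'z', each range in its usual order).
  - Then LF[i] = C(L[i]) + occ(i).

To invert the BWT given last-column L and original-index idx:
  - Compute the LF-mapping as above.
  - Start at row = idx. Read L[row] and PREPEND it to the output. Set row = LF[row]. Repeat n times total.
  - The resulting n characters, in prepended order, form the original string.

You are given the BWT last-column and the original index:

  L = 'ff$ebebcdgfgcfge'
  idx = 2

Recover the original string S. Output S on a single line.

LF mapping: 9 10 0 6 1 7 2 3 5 13 11 14 4 12 15 8
Walk LF starting at row 2, prepending L[row]:
  step 1: row=2, L[2]='$', prepend. Next row=LF[2]=0
  step 2: row=0, L[0]='f', prepend. Next row=LF[0]=9
  step 3: row=9, L[9]='g', prepend. Next row=LF[9]=13
  step 4: row=13, L[13]='f', prepend. Next row=LF[13]=12
  step 5: row=12, L[12]='c', prepend. Next row=LF[12]=4
  step 6: row=4, L[4]='b', prepend. Next row=LF[4]=1
  step 7: row=1, L[1]='f', prepend. Next row=LF[1]=10
  step 8: row=10, L[10]='f', prepend. Next row=LF[10]=11
  step 9: row=11, L[11]='g', prepend. Next row=LF[11]=14
  step 10: row=14, L[14]='g', prepend. Next row=LF[14]=15
  step 11: row=15, L[15]='e', prepend. Next row=LF[15]=8
  step 12: row=8, L[8]='d', prepend. Next row=LF[8]=5
  step 13: row=5, L[5]='e', prepend. Next row=LF[5]=7
  step 14: row=7, L[7]='c', prepend. Next row=LF[7]=3
  step 15: row=3, L[3]='e', prepend. Next row=LF[3]=6
  step 16: row=6, L[6]='b', prepend. Next row=LF[6]=2
Reversed output: becedeggffbcfgf$

Answer: becedeggffbcfgf$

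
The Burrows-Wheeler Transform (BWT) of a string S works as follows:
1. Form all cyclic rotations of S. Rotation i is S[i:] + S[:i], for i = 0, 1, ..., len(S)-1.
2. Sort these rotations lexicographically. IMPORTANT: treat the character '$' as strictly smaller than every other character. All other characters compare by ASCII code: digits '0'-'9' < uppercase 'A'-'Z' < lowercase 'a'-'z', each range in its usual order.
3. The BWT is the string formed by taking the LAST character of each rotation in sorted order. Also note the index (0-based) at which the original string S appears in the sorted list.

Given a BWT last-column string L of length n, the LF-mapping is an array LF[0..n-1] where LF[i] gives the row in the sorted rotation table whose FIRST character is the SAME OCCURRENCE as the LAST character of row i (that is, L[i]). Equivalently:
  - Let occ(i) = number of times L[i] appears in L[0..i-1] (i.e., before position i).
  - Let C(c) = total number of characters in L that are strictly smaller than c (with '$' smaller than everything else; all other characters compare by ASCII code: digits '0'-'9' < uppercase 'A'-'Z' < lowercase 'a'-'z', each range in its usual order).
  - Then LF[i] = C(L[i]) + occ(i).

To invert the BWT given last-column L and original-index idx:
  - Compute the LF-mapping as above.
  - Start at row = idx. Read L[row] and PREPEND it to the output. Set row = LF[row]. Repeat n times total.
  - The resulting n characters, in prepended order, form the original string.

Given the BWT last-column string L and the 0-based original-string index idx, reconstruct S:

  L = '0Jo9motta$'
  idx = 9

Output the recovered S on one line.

Answer: tomato9J0$

Derivation:
LF mapping: 1 3 6 2 5 7 8 9 4 0
Walk LF starting at row 9, prepending L[row]:
  step 1: row=9, L[9]='$', prepend. Next row=LF[9]=0
  step 2: row=0, L[0]='0', prepend. Next row=LF[0]=1
  step 3: row=1, L[1]='J', prepend. Next row=LF[1]=3
  step 4: row=3, L[3]='9', prepend. Next row=LF[3]=2
  step 5: row=2, L[2]='o', prepend. Next row=LF[2]=6
  step 6: row=6, L[6]='t', prepend. Next row=LF[6]=8
  step 7: row=8, L[8]='a', prepend. Next row=LF[8]=4
  step 8: row=4, L[4]='m', prepend. Next row=LF[4]=5
  step 9: row=5, L[5]='o', prepend. Next row=LF[5]=7
  step 10: row=7, L[7]='t', prepend. Next row=LF[7]=9
Reversed output: tomato9J0$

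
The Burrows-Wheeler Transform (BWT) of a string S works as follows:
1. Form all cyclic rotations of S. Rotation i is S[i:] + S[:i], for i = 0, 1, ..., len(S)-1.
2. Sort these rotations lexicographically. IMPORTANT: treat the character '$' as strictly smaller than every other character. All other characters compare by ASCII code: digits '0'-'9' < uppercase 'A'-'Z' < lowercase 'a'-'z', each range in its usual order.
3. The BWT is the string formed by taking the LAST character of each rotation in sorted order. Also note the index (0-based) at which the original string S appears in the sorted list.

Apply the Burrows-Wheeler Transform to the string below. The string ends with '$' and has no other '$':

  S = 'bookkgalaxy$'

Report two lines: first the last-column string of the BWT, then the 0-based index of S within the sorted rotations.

All 12 rotations (rotation i = S[i:]+S[:i]):
  rot[0] = bookkgalaxy$
  rot[1] = ookkgalaxy$b
  rot[2] = okkgalaxy$bo
  rot[3] = kkgalaxy$boo
  rot[4] = kgalaxy$book
  rot[5] = galaxy$bookk
  rot[6] = alaxy$bookkg
  rot[7] = laxy$bookkga
  rot[8] = axy$bookkgal
  rot[9] = xy$bookkgala
  rot[10] = y$bookkgalax
  rot[11] = $bookkgalaxy
Sorted (with $ < everything):
  sorted[0] = $bookkgalaxy  (last char: 'y')
  sorted[1] = alaxy$bookkg  (last char: 'g')
  sorted[2] = axy$bookkgal  (last char: 'l')
  sorted[3] = bookkgalaxy$  (last char: '$')
  sorted[4] = galaxy$bookk  (last char: 'k')
  sorted[5] = kgalaxy$book  (last char: 'k')
  sorted[6] = kkgalaxy$boo  (last char: 'o')
  sorted[7] = laxy$bookkga  (last char: 'a')
  sorted[8] = okkgalaxy$bo  (last char: 'o')
  sorted[9] = ookkgalaxy$b  (last char: 'b')
  sorted[10] = xy$bookkgala  (last char: 'a')
  sorted[11] = y$bookkgalax  (last char: 'x')
Last column: ygl$kkoaobax
Original string S is at sorted index 3

Answer: ygl$kkoaobax
3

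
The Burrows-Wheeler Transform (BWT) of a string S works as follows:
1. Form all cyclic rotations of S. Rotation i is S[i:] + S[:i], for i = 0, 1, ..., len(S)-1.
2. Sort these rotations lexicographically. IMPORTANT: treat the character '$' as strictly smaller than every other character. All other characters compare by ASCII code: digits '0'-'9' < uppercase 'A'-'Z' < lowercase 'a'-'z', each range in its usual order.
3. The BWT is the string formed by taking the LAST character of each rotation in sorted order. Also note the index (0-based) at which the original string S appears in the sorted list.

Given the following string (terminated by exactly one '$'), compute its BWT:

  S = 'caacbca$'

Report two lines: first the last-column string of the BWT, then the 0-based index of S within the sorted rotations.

All 8 rotations (rotation i = S[i:]+S[:i]):
  rot[0] = caacbca$
  rot[1] = aacbca$c
  rot[2] = acbca$ca
  rot[3] = cbca$caa
  rot[4] = bca$caac
  rot[5] = ca$caacb
  rot[6] = a$caacbc
  rot[7] = $caacbca
Sorted (with $ < everything):
  sorted[0] = $caacbca  (last char: 'a')
  sorted[1] = a$caacbc  (last char: 'c')
  sorted[2] = aacbca$c  (last char: 'c')
  sorted[3] = acbca$ca  (last char: 'a')
  sorted[4] = bca$caac  (last char: 'c')
  sorted[5] = ca$caacb  (last char: 'b')
  sorted[6] = caacbca$  (last char: '$')
  sorted[7] = cbca$caa  (last char: 'a')
Last column: accacb$a
Original string S is at sorted index 6

Answer: accacb$a
6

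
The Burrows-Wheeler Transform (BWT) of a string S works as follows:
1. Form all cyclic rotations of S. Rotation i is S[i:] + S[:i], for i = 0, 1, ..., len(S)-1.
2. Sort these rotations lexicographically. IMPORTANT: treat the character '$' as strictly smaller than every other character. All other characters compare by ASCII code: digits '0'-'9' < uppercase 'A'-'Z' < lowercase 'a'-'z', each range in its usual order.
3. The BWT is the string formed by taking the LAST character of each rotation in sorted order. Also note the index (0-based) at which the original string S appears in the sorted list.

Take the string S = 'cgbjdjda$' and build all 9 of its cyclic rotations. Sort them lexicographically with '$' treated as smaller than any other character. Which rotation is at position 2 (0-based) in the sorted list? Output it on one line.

All 9 rotations (rotation i = S[i:]+S[:i]):
  rot[0] = cgbjdjda$
  rot[1] = gbjdjda$c
  rot[2] = bjdjda$cg
  rot[3] = jdjda$cgb
  rot[4] = djda$cgbj
  rot[5] = jda$cgbjd
  rot[6] = da$cgbjdj
  rot[7] = a$cgbjdjd
  rot[8] = $cgbjdjda
Sorted (with $ < everything):
  sorted[0] = $cgbjdjda
  sorted[1] = a$cgbjdjd
  sorted[2] = bjdjda$cg
  sorted[3] = cgbjdjda$
  sorted[4] = da$cgbjdj
  sorted[5] = djda$cgbj
  sorted[6] = gbjdjda$c
  sorted[7] = jda$cgbjd
  sorted[8] = jdjda$cgb
sorted[2] = bjdjda$cg

Answer: bjdjda$cg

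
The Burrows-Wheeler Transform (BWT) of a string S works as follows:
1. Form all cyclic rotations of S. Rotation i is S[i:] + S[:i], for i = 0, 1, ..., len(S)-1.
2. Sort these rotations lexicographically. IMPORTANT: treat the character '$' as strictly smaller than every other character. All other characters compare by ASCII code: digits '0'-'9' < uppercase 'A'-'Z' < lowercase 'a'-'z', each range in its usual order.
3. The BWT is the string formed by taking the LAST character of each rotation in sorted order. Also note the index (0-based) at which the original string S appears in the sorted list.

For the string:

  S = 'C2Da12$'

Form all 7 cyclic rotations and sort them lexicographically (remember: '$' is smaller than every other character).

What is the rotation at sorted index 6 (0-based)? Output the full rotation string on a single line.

All 7 rotations (rotation i = S[i:]+S[:i]):
  rot[0] = C2Da12$
  rot[1] = 2Da12$C
  rot[2] = Da12$C2
  rot[3] = a12$C2D
  rot[4] = 12$C2Da
  rot[5] = 2$C2Da1
  rot[6] = $C2Da12
Sorted (with $ < everything):
  sorted[0] = $C2Da12
  sorted[1] = 12$C2Da
  sorted[2] = 2$C2Da1
  sorted[3] = 2Da12$C
  sorted[4] = C2Da12$
  sorted[5] = Da12$C2
  sorted[6] = a12$C2D
sorted[6] = a12$C2D

Answer: a12$C2D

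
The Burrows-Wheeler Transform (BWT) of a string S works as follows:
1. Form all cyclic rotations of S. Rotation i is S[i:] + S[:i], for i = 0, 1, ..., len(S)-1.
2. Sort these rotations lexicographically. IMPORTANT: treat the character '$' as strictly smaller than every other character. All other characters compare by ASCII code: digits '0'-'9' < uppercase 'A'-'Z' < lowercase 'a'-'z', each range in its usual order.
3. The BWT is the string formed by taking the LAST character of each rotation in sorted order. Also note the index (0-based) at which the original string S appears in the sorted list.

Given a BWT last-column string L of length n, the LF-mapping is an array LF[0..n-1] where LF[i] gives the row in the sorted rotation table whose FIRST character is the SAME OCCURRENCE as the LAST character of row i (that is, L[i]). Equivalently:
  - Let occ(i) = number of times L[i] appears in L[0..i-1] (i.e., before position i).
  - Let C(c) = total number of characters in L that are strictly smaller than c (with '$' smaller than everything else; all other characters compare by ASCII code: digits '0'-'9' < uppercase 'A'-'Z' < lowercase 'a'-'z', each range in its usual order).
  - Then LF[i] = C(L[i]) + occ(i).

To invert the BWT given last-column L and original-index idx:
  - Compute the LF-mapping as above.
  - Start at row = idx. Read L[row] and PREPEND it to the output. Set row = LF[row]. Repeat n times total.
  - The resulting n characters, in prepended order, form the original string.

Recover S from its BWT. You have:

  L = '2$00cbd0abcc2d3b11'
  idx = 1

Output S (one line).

Answer: 0002bcba3cb1dc1d2$

Derivation:
LF mapping: 6 0 1 2 13 10 16 3 9 11 14 15 7 17 8 12 4 5
Walk LF starting at row 1, prepending L[row]:
  step 1: row=1, L[1]='$', prepend. Next row=LF[1]=0
  step 2: row=0, L[0]='2', prepend. Next row=LF[0]=6
  step 3: row=6, L[6]='d', prepend. Next row=LF[6]=16
  step 4: row=16, L[16]='1', prepend. Next row=LF[16]=4
  step 5: row=4, L[4]='c', prepend. Next row=LF[4]=13
  step 6: row=13, L[13]='d', prepend. Next row=LF[13]=17
  step 7: row=17, L[17]='1', prepend. Next row=LF[17]=5
  step 8: row=5, L[5]='b', prepend. Next row=LF[5]=10
  step 9: row=10, L[10]='c', prepend. Next row=LF[10]=14
  step 10: row=14, L[14]='3', prepend. Next row=LF[14]=8
  step 11: row=8, L[8]='a', prepend. Next row=LF[8]=9
  step 12: row=9, L[9]='b', prepend. Next row=LF[9]=11
  step 13: row=11, L[11]='c', prepend. Next row=LF[11]=15
  step 14: row=15, L[15]='b', prepend. Next row=LF[15]=12
  step 15: row=12, L[12]='2', prepend. Next row=LF[12]=7
  step 16: row=7, L[7]='0', prepend. Next row=LF[7]=3
  step 17: row=3, L[3]='0', prepend. Next row=LF[3]=2
  step 18: row=2, L[2]='0', prepend. Next row=LF[2]=1
Reversed output: 0002bcba3cb1dc1d2$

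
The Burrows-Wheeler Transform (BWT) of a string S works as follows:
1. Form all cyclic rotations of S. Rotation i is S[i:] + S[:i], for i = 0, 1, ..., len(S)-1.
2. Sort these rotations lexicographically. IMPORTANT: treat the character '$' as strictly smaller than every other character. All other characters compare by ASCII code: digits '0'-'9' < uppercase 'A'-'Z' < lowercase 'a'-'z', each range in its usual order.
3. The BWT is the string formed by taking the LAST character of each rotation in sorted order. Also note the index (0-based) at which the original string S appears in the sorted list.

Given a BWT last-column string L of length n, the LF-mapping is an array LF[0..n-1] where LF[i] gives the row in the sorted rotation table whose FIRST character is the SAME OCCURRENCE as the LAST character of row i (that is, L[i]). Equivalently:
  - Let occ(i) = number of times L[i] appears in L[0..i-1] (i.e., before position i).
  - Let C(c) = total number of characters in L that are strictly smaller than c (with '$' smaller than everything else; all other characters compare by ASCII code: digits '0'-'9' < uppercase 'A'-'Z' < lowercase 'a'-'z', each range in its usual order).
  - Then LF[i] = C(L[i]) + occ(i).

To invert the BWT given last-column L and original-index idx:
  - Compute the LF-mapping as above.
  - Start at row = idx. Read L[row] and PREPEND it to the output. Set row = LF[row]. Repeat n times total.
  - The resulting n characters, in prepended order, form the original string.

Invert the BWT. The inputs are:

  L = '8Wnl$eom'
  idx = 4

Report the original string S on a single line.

Answer: lemonW8$

Derivation:
LF mapping: 1 2 6 4 0 3 7 5
Walk LF starting at row 4, prepending L[row]:
  step 1: row=4, L[4]='$', prepend. Next row=LF[4]=0
  step 2: row=0, L[0]='8', prepend. Next row=LF[0]=1
  step 3: row=1, L[1]='W', prepend. Next row=LF[1]=2
  step 4: row=2, L[2]='n', prepend. Next row=LF[2]=6
  step 5: row=6, L[6]='o', prepend. Next row=LF[6]=7
  step 6: row=7, L[7]='m', prepend. Next row=LF[7]=5
  step 7: row=5, L[5]='e', prepend. Next row=LF[5]=3
  step 8: row=3, L[3]='l', prepend. Next row=LF[3]=4
Reversed output: lemonW8$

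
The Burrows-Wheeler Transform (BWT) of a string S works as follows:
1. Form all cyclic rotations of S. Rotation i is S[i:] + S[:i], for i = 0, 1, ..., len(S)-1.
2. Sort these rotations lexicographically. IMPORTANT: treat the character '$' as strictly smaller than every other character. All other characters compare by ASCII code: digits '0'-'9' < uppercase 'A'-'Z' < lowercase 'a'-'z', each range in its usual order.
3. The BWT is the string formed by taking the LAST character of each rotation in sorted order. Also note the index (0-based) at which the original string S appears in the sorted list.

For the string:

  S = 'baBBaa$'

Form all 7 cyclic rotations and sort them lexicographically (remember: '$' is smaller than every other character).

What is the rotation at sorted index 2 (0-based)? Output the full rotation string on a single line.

Answer: Baa$baB

Derivation:
All 7 rotations (rotation i = S[i:]+S[:i]):
  rot[0] = baBBaa$
  rot[1] = aBBaa$b
  rot[2] = BBaa$ba
  rot[3] = Baa$baB
  rot[4] = aa$baBB
  rot[5] = a$baBBa
  rot[6] = $baBBaa
Sorted (with $ < everything):
  sorted[0] = $baBBaa
  sorted[1] = BBaa$ba
  sorted[2] = Baa$baB
  sorted[3] = a$baBBa
  sorted[4] = aBBaa$b
  sorted[5] = aa$baBB
  sorted[6] = baBBaa$
sorted[2] = Baa$baB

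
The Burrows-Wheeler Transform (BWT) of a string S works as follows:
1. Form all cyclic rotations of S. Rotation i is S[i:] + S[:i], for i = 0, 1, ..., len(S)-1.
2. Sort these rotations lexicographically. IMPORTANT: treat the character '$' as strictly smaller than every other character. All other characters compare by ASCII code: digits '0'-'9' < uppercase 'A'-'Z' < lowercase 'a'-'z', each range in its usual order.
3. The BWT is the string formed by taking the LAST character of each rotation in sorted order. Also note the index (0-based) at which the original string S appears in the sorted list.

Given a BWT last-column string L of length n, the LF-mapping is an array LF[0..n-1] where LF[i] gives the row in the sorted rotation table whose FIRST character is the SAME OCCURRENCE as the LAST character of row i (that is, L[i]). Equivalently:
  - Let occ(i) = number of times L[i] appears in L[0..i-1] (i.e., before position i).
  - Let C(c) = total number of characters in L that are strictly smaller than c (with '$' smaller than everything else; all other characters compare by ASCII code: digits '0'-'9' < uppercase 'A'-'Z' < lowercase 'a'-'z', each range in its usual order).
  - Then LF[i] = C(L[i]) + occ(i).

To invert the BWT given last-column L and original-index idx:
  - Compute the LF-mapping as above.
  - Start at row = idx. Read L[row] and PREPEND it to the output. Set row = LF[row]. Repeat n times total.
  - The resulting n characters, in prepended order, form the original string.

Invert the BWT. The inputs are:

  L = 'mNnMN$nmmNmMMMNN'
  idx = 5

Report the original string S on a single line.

Answer: NMMmNnMmNNnNMmm$

Derivation:
LF mapping: 10 5 14 1 6 0 15 11 12 7 13 2 3 4 8 9
Walk LF starting at row 5, prepending L[row]:
  step 1: row=5, L[5]='$', prepend. Next row=LF[5]=0
  step 2: row=0, L[0]='m', prepend. Next row=LF[0]=10
  step 3: row=10, L[10]='m', prepend. Next row=LF[10]=13
  step 4: row=13, L[13]='M', prepend. Next row=LF[13]=4
  step 5: row=4, L[4]='N', prepend. Next row=LF[4]=6
  step 6: row=6, L[6]='n', prepend. Next row=LF[6]=15
  step 7: row=15, L[15]='N', prepend. Next row=LF[15]=9
  step 8: row=9, L[9]='N', prepend. Next row=LF[9]=7
  step 9: row=7, L[7]='m', prepend. Next row=LF[7]=11
  step 10: row=11, L[11]='M', prepend. Next row=LF[11]=2
  step 11: row=2, L[2]='n', prepend. Next row=LF[2]=14
  step 12: row=14, L[14]='N', prepend. Next row=LF[14]=8
  step 13: row=8, L[8]='m', prepend. Next row=LF[8]=12
  step 14: row=12, L[12]='M', prepend. Next row=LF[12]=3
  step 15: row=3, L[3]='M', prepend. Next row=LF[3]=1
  step 16: row=1, L[1]='N', prepend. Next row=LF[1]=5
Reversed output: NMMmNnMmNNnNMmm$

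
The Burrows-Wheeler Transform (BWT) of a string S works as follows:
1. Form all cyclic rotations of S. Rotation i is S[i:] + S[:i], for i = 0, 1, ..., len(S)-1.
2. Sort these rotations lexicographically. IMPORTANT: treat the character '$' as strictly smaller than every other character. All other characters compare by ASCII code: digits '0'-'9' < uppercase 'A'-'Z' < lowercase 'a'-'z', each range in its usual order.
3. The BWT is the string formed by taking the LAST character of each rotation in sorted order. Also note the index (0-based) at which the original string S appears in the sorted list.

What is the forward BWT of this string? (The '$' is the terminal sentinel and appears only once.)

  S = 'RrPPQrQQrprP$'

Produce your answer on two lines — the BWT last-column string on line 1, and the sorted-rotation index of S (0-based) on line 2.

All 13 rotations (rotation i = S[i:]+S[:i]):
  rot[0] = RrPPQrQQrprP$
  rot[1] = rPPQrQQrprP$R
  rot[2] = PPQrQQrprP$Rr
  rot[3] = PQrQQrprP$RrP
  rot[4] = QrQQrprP$RrPP
  rot[5] = rQQrprP$RrPPQ
  rot[6] = QQrprP$RrPPQr
  rot[7] = QrprP$RrPPQrQ
  rot[8] = rprP$RrPPQrQQ
  rot[9] = prP$RrPPQrQQr
  rot[10] = rP$RrPPQrQQrp
  rot[11] = P$RrPPQrQQrpr
  rot[12] = $RrPPQrQQrprP
Sorted (with $ < everything):
  sorted[0] = $RrPPQrQQrprP  (last char: 'P')
  sorted[1] = P$RrPPQrQQrpr  (last char: 'r')
  sorted[2] = PPQrQQrprP$Rr  (last char: 'r')
  sorted[3] = PQrQQrprP$RrP  (last char: 'P')
  sorted[4] = QQrprP$RrPPQr  (last char: 'r')
  sorted[5] = QrQQrprP$RrPP  (last char: 'P')
  sorted[6] = QrprP$RrPPQrQ  (last char: 'Q')
  sorted[7] = RrPPQrQQrprP$  (last char: '$')
  sorted[8] = prP$RrPPQrQQr  (last char: 'r')
  sorted[9] = rP$RrPPQrQQrp  (last char: 'p')
  sorted[10] = rPPQrQQrprP$R  (last char: 'R')
  sorted[11] = rQQrprP$RrPPQ  (last char: 'Q')
  sorted[12] = rprP$RrPPQrQQ  (last char: 'Q')
Last column: PrrPrPQ$rpRQQ
Original string S is at sorted index 7

Answer: PrrPrPQ$rpRQQ
7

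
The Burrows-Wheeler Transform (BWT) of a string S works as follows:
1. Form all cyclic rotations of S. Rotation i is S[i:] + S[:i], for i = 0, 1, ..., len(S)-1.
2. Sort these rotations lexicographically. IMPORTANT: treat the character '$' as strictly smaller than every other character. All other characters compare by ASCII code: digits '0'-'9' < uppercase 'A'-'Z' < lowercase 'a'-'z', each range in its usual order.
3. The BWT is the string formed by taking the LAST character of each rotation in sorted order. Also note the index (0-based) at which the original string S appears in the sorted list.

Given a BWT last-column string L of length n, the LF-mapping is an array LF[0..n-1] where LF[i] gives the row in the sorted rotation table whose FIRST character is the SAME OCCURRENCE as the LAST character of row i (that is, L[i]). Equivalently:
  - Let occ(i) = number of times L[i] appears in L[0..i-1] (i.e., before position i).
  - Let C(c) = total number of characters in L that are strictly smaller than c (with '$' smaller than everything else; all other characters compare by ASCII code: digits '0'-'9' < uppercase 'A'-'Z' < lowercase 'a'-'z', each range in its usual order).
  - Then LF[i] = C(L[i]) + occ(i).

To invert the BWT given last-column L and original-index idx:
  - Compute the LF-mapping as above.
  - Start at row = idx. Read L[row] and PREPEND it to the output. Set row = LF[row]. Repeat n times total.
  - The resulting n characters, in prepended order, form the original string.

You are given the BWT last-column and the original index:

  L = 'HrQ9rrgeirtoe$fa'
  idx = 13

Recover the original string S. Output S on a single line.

LF mapping: 2 11 3 1 12 13 8 5 9 14 15 10 6 0 7 4
Walk LF starting at row 13, prepending L[row]:
  step 1: row=13, L[13]='$', prepend. Next row=LF[13]=0
  step 2: row=0, L[0]='H', prepend. Next row=LF[0]=2
  step 3: row=2, L[2]='Q', prepend. Next row=LF[2]=3
  step 4: row=3, L[3]='9', prepend. Next row=LF[3]=1
  step 5: row=1, L[1]='r', prepend. Next row=LF[1]=11
  step 6: row=11, L[11]='o', prepend. Next row=LF[11]=10
  step 7: row=10, L[10]='t', prepend. Next row=LF[10]=15
  step 8: row=15, L[15]='a', prepend. Next row=LF[15]=4
  step 9: row=4, L[4]='r', prepend. Next row=LF[4]=12
  step 10: row=12, L[12]='e', prepend. Next row=LF[12]=6
  step 11: row=6, L[6]='g', prepend. Next row=LF[6]=8
  step 12: row=8, L[8]='i', prepend. Next row=LF[8]=9
  step 13: row=9, L[9]='r', prepend. Next row=LF[9]=14
  step 14: row=14, L[14]='f', prepend. Next row=LF[14]=7
  step 15: row=7, L[7]='e', prepend. Next row=LF[7]=5
  step 16: row=5, L[5]='r', prepend. Next row=LF[5]=13
Reversed output: refrigerator9QH$

Answer: refrigerator9QH$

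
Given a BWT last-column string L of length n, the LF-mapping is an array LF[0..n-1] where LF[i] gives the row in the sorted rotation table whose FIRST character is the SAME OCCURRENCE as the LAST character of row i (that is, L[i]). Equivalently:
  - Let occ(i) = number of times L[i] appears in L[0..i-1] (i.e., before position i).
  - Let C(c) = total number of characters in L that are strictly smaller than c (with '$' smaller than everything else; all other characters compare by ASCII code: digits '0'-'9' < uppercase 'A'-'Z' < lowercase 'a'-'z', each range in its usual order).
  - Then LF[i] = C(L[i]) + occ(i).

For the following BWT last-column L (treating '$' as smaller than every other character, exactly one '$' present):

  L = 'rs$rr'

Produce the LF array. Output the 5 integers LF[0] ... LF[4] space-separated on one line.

Answer: 1 4 0 2 3

Derivation:
Char counts: '$':1, 'r':3, 's':1
C (first-col start): C('$')=0, C('r')=1, C('s')=4
L[0]='r': occ=0, LF[0]=C('r')+0=1+0=1
L[1]='s': occ=0, LF[1]=C('s')+0=4+0=4
L[2]='$': occ=0, LF[2]=C('$')+0=0+0=0
L[3]='r': occ=1, LF[3]=C('r')+1=1+1=2
L[4]='r': occ=2, LF[4]=C('r')+2=1+2=3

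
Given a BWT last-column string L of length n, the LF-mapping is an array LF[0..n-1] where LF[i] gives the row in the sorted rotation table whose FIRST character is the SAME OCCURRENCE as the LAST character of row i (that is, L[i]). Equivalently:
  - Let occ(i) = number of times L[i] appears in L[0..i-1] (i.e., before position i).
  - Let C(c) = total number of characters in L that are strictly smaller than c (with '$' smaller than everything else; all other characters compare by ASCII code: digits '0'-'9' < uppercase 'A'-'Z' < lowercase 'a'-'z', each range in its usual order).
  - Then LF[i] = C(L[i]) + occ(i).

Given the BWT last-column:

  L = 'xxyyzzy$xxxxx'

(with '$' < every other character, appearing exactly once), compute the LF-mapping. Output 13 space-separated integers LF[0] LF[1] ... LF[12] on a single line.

Char counts: '$':1, 'x':7, 'y':3, 'z':2
C (first-col start): C('$')=0, C('x')=1, C('y')=8, C('z')=11
L[0]='x': occ=0, LF[0]=C('x')+0=1+0=1
L[1]='x': occ=1, LF[1]=C('x')+1=1+1=2
L[2]='y': occ=0, LF[2]=C('y')+0=8+0=8
L[3]='y': occ=1, LF[3]=C('y')+1=8+1=9
L[4]='z': occ=0, LF[4]=C('z')+0=11+0=11
L[5]='z': occ=1, LF[5]=C('z')+1=11+1=12
L[6]='y': occ=2, LF[6]=C('y')+2=8+2=10
L[7]='$': occ=0, LF[7]=C('$')+0=0+0=0
L[8]='x': occ=2, LF[8]=C('x')+2=1+2=3
L[9]='x': occ=3, LF[9]=C('x')+3=1+3=4
L[10]='x': occ=4, LF[10]=C('x')+4=1+4=5
L[11]='x': occ=5, LF[11]=C('x')+5=1+5=6
L[12]='x': occ=6, LF[12]=C('x')+6=1+6=7

Answer: 1 2 8 9 11 12 10 0 3 4 5 6 7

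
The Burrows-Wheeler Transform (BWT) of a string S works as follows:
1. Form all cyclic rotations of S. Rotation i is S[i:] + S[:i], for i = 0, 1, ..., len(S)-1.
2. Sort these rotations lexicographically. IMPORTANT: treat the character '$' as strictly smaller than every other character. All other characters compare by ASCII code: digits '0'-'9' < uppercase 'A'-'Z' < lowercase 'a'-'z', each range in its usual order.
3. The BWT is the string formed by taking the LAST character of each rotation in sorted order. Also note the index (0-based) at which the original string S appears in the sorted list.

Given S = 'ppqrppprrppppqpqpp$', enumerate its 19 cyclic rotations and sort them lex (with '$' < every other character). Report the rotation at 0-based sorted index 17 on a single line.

All 19 rotations (rotation i = S[i:]+S[:i]):
  rot[0] = ppqrppprrppppqpqpp$
  rot[1] = pqrppprrppppqpqpp$p
  rot[2] = qrppprrppppqpqpp$pp
  rot[3] = rppprrppppqpqpp$ppq
  rot[4] = ppprrppppqpqpp$ppqr
  rot[5] = pprrppppqpqpp$ppqrp
  rot[6] = prrppppqpqpp$ppqrpp
  rot[7] = rrppppqpqpp$ppqrppp
  rot[8] = rppppqpqpp$ppqrpppr
  rot[9] = ppppqpqpp$ppqrppprr
  rot[10] = pppqpqpp$ppqrppprrp
  rot[11] = ppqpqpp$ppqrppprrpp
  rot[12] = pqpqpp$ppqrppprrppp
  rot[13] = qpqpp$ppqrppprrpppp
  rot[14] = pqpp$ppqrppprrppppq
  rot[15] = qpp$ppqrppprrppppqp
  rot[16] = pp$ppqrppprrppppqpq
  rot[17] = p$ppqrppprrppppqpqp
  rot[18] = $ppqrppprrppppqpqpp
Sorted (with $ < everything):
  sorted[0] = $ppqrppprrppppqpqpp
  sorted[1] = p$ppqrppprrppppqpqp
  sorted[2] = pp$ppqrppprrppppqpq
  sorted[3] = ppppqpqpp$ppqrppprr
  sorted[4] = pppqpqpp$ppqrppprrp
  sorted[5] = ppprrppppqpqpp$ppqr
  sorted[6] = ppqpqpp$ppqrppprrpp
  sorted[7] = ppqrppprrppppqpqpp$
  sorted[8] = pprrppppqpqpp$ppqrp
  sorted[9] = pqpp$ppqrppprrppppq
  sorted[10] = pqpqpp$ppqrppprrppp
  sorted[11] = pqrppprrppppqpqpp$p
  sorted[12] = prrppppqpqpp$ppqrpp
  sorted[13] = qpp$ppqrppprrppppqp
  sorted[14] = qpqpp$ppqrppprrpppp
  sorted[15] = qrppprrppppqpqpp$pp
  sorted[16] = rppppqpqpp$ppqrpppr
  sorted[17] = rppprrppppqpqpp$ppq
  sorted[18] = rrppppqpqpp$ppqrppp
sorted[17] = rppprrppppqpqpp$ppq

Answer: rppprrppppqpqpp$ppq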